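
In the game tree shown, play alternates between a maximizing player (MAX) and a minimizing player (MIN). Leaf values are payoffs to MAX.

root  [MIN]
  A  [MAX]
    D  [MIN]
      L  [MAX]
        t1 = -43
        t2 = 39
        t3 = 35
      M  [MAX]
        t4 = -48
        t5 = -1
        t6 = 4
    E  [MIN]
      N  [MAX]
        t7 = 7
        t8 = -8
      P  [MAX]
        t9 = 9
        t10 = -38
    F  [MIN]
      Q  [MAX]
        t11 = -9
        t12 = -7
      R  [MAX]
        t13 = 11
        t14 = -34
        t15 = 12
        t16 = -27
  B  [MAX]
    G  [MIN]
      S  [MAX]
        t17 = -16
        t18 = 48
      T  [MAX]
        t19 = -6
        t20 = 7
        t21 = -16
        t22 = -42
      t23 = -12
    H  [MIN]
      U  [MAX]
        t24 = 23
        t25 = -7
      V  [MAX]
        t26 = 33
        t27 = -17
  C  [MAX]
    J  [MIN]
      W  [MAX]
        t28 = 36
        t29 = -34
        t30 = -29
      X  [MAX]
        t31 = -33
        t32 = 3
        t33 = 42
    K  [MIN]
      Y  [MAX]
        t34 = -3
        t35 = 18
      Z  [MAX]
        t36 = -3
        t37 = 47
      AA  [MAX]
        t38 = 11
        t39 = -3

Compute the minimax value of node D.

4

L (MAX): max(-43, 39, 35) = 39
M (MAX): max(-48, -1, 4) = 4
D (MIN): min(39, 4) = 4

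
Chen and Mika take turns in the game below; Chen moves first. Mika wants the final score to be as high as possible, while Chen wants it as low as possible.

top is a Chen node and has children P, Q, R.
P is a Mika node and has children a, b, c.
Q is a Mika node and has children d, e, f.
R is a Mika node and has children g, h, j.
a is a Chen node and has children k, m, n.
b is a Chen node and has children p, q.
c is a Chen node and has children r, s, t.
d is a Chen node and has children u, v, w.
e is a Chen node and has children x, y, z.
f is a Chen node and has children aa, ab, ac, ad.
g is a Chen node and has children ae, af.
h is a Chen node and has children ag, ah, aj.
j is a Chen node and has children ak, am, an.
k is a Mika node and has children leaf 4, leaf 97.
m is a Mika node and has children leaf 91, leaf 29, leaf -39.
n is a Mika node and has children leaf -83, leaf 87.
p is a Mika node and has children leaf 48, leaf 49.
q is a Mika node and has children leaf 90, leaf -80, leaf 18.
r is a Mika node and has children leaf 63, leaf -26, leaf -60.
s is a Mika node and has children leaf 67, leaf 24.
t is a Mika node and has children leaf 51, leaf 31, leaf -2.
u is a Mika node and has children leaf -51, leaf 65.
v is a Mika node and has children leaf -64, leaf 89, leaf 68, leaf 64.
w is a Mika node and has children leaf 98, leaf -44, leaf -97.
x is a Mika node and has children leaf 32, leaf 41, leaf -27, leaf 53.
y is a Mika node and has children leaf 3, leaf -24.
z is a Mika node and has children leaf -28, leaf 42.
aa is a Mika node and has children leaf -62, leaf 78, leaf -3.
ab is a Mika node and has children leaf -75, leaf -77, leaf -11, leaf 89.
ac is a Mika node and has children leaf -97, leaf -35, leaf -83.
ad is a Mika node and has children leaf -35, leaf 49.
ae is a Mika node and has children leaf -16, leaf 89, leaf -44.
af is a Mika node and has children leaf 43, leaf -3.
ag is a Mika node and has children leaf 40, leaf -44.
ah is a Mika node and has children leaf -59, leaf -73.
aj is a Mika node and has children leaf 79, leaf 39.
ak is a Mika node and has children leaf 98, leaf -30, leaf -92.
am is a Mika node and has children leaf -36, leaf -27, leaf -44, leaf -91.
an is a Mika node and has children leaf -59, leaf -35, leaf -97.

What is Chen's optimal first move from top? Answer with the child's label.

R

k (Mika): max(4, 97) = 97
m (Mika): max(91, 29, -39) = 91
n (Mika): max(-83, 87) = 87
a (Chen): min(97, 91, 87) = 87
p (Mika): max(48, 49) = 49
q (Mika): max(90, -80, 18) = 90
b (Chen): min(49, 90) = 49
r (Mika): max(63, -26, -60) = 63
s (Mika): max(67, 24) = 67
t (Mika): max(51, 31, -2) = 51
c (Chen): min(63, 67, 51) = 51
P (Mika): max(87, 49, 51) = 87
u (Mika): max(-51, 65) = 65
v (Mika): max(-64, 89, 68, 64) = 89
w (Mika): max(98, -44, -97) = 98
d (Chen): min(65, 89, 98) = 65
x (Mika): max(32, 41, -27, 53) = 53
y (Mika): max(3, -24) = 3
z (Mika): max(-28, 42) = 42
e (Chen): min(53, 3, 42) = 3
aa (Mika): max(-62, 78, -3) = 78
ab (Mika): max(-75, -77, -11, 89) = 89
ac (Mika): max(-97, -35, -83) = -35
ad (Mika): max(-35, 49) = 49
f (Chen): min(78, 89, -35, 49) = -35
Q (Mika): max(65, 3, -35) = 65
ae (Mika): max(-16, 89, -44) = 89
af (Mika): max(43, -3) = 43
g (Chen): min(89, 43) = 43
ag (Mika): max(40, -44) = 40
ah (Mika): max(-59, -73) = -59
aj (Mika): max(79, 39) = 79
h (Chen): min(40, -59, 79) = -59
ak (Mika): max(98, -30, -92) = 98
am (Mika): max(-36, -27, -44, -91) = -27
an (Mika): max(-59, -35, -97) = -35
j (Chen): min(98, -27, -35) = -35
R (Mika): max(43, -59, -35) = 43
top (Chen): min(87, 65, 43) = 43
Chen at top wants the lowest of {P=87, Q=65, R=43}, so chooses R.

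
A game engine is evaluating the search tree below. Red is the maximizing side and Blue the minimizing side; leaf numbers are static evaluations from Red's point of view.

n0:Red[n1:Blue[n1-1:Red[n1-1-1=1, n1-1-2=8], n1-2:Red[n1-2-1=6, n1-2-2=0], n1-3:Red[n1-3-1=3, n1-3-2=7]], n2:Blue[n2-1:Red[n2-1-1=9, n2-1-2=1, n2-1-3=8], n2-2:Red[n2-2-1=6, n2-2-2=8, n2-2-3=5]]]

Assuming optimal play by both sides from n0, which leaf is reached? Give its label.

n2-2-2

n1-1 (Red): max(1, 8) = 8
n1-2 (Red): max(6, 0) = 6
n1-3 (Red): max(3, 7) = 7
n1 (Blue): min(8, 6, 7) = 6
n2-1 (Red): max(9, 1, 8) = 9
n2-2 (Red): max(6, 8, 5) = 8
n2 (Blue): min(9, 8) = 8
n0 (Red): max(6, 8) = 8
At n0, Red picks n2 (highest: 8).
At n2, Blue picks n2-2 (lowest: 8).
At n2-2, Red picks n2-2-2 (highest: 8).
Terminal value 8.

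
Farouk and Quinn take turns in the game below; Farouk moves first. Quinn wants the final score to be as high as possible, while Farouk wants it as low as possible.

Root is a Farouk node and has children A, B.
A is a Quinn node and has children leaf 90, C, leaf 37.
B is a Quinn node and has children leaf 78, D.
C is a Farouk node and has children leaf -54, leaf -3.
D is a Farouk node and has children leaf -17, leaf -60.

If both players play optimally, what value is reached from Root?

C (Farouk): min(-54, -3) = -54
A (Quinn): max(90, -54, 37) = 90
D (Farouk): min(-17, -60) = -60
B (Quinn): max(78, -60) = 78
Root (Farouk): min(90, 78) = 78

78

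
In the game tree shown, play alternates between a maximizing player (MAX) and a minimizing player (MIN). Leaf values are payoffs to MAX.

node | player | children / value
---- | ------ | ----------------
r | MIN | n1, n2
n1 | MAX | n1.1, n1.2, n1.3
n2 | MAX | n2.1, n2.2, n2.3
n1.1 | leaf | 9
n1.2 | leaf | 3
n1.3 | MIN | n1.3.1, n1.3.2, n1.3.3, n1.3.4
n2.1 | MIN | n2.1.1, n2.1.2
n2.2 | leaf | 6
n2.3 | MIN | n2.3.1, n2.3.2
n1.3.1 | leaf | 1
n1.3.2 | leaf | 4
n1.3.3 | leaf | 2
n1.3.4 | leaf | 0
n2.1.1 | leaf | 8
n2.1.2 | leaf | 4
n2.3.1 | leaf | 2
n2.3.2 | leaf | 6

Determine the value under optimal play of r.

6

n1.3 (MIN): min(1, 4, 2, 0) = 0
n1 (MAX): max(9, 3, 0) = 9
n2.1 (MIN): min(8, 4) = 4
n2.3 (MIN): min(2, 6) = 2
n2 (MAX): max(4, 6, 2) = 6
r (MIN): min(9, 6) = 6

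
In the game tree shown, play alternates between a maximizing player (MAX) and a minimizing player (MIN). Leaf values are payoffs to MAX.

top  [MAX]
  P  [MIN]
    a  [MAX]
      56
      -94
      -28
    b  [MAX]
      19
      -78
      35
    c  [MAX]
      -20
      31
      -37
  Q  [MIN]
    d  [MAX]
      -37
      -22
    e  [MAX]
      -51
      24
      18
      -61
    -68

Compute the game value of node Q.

-68

d (MAX): max(-37, -22) = -22
e (MAX): max(-51, 24, 18, -61) = 24
Q (MIN): min(-22, 24, -68) = -68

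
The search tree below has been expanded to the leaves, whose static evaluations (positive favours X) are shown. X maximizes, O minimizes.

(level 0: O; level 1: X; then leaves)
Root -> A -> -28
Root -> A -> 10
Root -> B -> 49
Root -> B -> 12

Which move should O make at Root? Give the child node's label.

A (X): max(-28, 10) = 10
B (X): max(49, 12) = 49
Root (O): min(10, 49) = 10
O at Root wants the lowest of {A=10, B=49}, so chooses A.

A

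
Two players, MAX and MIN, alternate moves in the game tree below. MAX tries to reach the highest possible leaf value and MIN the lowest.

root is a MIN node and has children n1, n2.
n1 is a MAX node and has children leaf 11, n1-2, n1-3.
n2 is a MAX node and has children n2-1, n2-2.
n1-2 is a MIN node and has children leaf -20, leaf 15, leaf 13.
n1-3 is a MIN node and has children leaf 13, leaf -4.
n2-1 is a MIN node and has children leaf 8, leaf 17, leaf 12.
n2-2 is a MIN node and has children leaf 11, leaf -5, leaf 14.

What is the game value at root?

n1-2 (MIN): min(-20, 15, 13) = -20
n1-3 (MIN): min(13, -4) = -4
n1 (MAX): max(11, -20, -4) = 11
n2-1 (MIN): min(8, 17, 12) = 8
n2-2 (MIN): min(11, -5, 14) = -5
n2 (MAX): max(8, -5) = 8
root (MIN): min(11, 8) = 8

8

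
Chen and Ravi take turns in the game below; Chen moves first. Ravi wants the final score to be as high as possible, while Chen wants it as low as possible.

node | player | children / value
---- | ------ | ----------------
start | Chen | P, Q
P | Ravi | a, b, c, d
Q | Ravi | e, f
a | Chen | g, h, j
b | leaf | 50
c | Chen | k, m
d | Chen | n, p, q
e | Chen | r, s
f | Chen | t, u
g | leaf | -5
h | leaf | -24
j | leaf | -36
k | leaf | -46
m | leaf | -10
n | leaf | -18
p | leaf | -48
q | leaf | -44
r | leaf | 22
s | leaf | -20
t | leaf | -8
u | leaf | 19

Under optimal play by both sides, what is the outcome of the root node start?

-8

a (Chen): min(-5, -24, -36) = -36
c (Chen): min(-46, -10) = -46
d (Chen): min(-18, -48, -44) = -48
P (Ravi): max(-36, 50, -46, -48) = 50
e (Chen): min(22, -20) = -20
f (Chen): min(-8, 19) = -8
Q (Ravi): max(-20, -8) = -8
start (Chen): min(50, -8) = -8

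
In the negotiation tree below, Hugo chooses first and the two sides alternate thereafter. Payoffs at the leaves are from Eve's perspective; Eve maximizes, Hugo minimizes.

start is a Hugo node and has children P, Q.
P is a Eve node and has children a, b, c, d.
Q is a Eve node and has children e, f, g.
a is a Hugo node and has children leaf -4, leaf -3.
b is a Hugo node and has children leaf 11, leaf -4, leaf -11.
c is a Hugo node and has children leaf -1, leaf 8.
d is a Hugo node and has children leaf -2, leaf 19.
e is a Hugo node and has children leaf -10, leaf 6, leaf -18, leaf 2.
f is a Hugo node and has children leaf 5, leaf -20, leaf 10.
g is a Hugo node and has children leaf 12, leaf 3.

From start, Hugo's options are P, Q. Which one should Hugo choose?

P

a (Hugo): min(-4, -3) = -4
b (Hugo): min(11, -4, -11) = -11
c (Hugo): min(-1, 8) = -1
d (Hugo): min(-2, 19) = -2
P (Eve): max(-4, -11, -1, -2) = -1
e (Hugo): min(-10, 6, -18, 2) = -18
f (Hugo): min(5, -20, 10) = -20
g (Hugo): min(12, 3) = 3
Q (Eve): max(-18, -20, 3) = 3
start (Hugo): min(-1, 3) = -1
Hugo at start wants the lowest of {P=-1, Q=3}, so chooses P.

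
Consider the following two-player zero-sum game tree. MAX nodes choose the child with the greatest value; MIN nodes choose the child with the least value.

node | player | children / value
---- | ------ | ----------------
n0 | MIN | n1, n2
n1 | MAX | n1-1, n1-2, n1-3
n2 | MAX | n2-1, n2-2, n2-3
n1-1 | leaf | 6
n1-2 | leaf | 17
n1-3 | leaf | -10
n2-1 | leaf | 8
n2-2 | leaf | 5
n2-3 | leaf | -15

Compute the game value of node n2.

n2 (MAX): max(8, 5, -15) = 8

8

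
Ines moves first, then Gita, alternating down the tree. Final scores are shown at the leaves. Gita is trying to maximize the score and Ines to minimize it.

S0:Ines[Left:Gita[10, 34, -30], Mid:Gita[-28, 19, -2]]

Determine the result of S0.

Left (Gita): max(10, 34, -30) = 34
Mid (Gita): max(-28, 19, -2) = 19
S0 (Ines): min(34, 19) = 19

19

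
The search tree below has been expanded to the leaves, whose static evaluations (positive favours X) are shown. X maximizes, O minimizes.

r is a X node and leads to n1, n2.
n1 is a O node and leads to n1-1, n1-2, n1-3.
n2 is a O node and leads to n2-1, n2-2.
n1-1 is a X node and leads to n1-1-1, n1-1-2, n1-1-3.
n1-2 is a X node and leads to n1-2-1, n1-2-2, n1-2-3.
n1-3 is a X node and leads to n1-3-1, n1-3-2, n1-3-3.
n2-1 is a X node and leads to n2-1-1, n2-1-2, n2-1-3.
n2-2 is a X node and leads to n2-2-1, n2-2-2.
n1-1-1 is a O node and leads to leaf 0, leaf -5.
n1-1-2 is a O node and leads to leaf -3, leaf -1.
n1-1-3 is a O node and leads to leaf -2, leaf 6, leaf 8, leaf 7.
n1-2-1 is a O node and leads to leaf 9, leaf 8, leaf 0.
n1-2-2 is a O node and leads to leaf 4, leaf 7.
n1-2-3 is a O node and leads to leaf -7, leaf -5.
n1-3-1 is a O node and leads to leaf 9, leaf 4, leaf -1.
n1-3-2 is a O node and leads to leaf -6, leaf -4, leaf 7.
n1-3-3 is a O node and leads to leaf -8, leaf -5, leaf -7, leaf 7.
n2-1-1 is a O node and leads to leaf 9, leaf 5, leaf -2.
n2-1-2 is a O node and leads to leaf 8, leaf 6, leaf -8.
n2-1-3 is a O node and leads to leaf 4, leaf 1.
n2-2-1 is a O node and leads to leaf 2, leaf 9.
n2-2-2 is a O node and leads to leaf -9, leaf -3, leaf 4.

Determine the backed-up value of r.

n1-1-1 (O): min(0, -5) = -5
n1-1-2 (O): min(-3, -1) = -3
n1-1-3 (O): min(-2, 6, 8, 7) = -2
n1-1 (X): max(-5, -3, -2) = -2
n1-2-1 (O): min(9, 8, 0) = 0
n1-2-2 (O): min(4, 7) = 4
n1-2-3 (O): min(-7, -5) = -7
n1-2 (X): max(0, 4, -7) = 4
n1-3-1 (O): min(9, 4, -1) = -1
n1-3-2 (O): min(-6, -4, 7) = -6
n1-3-3 (O): min(-8, -5, -7, 7) = -8
n1-3 (X): max(-1, -6, -8) = -1
n1 (O): min(-2, 4, -1) = -2
n2-1-1 (O): min(9, 5, -2) = -2
n2-1-2 (O): min(8, 6, -8) = -8
n2-1-3 (O): min(4, 1) = 1
n2-1 (X): max(-2, -8, 1) = 1
n2-2-1 (O): min(2, 9) = 2
n2-2-2 (O): min(-9, -3, 4) = -9
n2-2 (X): max(2, -9) = 2
n2 (O): min(1, 2) = 1
r (X): max(-2, 1) = 1

1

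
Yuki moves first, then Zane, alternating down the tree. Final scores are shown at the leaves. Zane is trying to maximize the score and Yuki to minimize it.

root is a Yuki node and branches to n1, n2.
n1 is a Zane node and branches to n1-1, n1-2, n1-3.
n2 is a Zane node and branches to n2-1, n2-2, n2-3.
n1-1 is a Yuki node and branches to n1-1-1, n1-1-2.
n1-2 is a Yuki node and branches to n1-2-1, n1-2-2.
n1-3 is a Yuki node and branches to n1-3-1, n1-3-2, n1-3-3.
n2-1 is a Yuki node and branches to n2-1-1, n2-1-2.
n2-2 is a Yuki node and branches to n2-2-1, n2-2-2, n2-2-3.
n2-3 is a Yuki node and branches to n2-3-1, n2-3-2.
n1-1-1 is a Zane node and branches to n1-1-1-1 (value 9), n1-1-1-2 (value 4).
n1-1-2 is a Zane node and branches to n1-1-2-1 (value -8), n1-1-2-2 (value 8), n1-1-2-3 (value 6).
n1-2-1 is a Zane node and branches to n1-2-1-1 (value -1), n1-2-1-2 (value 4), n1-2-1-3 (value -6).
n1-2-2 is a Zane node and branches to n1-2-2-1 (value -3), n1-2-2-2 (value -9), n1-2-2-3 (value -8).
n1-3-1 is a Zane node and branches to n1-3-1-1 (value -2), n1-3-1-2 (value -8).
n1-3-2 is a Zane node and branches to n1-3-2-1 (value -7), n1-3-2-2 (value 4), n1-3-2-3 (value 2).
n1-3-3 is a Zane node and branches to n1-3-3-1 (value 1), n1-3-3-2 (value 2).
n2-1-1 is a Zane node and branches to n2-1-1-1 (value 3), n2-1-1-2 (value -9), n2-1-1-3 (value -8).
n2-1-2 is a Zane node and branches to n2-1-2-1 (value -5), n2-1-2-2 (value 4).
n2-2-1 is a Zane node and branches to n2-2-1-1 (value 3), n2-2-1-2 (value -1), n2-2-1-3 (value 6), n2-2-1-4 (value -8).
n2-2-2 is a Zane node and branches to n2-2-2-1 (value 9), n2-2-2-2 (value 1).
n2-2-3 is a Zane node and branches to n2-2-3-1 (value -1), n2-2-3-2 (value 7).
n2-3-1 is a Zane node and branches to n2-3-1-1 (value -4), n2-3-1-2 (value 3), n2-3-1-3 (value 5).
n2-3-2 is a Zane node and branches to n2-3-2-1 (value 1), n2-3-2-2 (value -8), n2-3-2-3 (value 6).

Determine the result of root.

n1-1-1 (Zane): max(9, 4) = 9
n1-1-2 (Zane): max(-8, 8, 6) = 8
n1-1 (Yuki): min(9, 8) = 8
n1-2-1 (Zane): max(-1, 4, -6) = 4
n1-2-2 (Zane): max(-3, -9, -8) = -3
n1-2 (Yuki): min(4, -3) = -3
n1-3-1 (Zane): max(-2, -8) = -2
n1-3-2 (Zane): max(-7, 4, 2) = 4
n1-3-3 (Zane): max(1, 2) = 2
n1-3 (Yuki): min(-2, 4, 2) = -2
n1 (Zane): max(8, -3, -2) = 8
n2-1-1 (Zane): max(3, -9, -8) = 3
n2-1-2 (Zane): max(-5, 4) = 4
n2-1 (Yuki): min(3, 4) = 3
n2-2-1 (Zane): max(3, -1, 6, -8) = 6
n2-2-2 (Zane): max(9, 1) = 9
n2-2-3 (Zane): max(-1, 7) = 7
n2-2 (Yuki): min(6, 9, 7) = 6
n2-3-1 (Zane): max(-4, 3, 5) = 5
n2-3-2 (Zane): max(1, -8, 6) = 6
n2-3 (Yuki): min(5, 6) = 5
n2 (Zane): max(3, 6, 5) = 6
root (Yuki): min(8, 6) = 6

6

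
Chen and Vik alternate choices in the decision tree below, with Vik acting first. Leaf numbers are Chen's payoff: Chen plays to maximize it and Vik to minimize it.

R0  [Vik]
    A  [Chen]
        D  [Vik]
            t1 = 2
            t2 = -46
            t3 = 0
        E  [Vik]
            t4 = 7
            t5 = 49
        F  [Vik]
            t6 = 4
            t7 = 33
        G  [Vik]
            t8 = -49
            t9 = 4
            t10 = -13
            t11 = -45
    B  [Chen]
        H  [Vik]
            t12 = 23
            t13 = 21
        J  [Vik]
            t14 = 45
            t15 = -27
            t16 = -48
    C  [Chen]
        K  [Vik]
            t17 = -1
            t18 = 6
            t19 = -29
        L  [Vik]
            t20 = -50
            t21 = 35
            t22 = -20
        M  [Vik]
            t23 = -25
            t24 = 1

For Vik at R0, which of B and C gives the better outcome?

C

H (Vik): min(23, 21) = 21
J (Vik): min(45, -27, -48) = -48
B (Chen): max(21, -48) = 21
K (Vik): min(-1, 6, -29) = -29
L (Vik): min(-50, 35, -20) = -50
M (Vik): min(-25, 1) = -25
C (Chen): max(-29, -50, -25) = -25
Vik prefers the lower value; B=21, C=-25. C is better since -25 < 21.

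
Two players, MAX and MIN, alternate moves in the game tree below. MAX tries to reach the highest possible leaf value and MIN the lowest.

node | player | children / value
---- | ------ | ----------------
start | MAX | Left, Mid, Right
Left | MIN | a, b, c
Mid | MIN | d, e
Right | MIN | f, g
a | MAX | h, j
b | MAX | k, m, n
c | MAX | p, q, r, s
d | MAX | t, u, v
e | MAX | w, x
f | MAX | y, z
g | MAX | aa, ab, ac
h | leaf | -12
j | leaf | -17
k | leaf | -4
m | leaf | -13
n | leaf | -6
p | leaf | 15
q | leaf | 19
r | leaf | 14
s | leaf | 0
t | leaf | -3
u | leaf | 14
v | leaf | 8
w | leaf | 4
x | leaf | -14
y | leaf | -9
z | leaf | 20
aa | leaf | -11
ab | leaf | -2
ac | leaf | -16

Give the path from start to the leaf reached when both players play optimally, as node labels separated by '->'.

start -> Mid -> e -> w

a (MAX): max(-12, -17) = -12
b (MAX): max(-4, -13, -6) = -4
c (MAX): max(15, 19, 14, 0) = 19
Left (MIN): min(-12, -4, 19) = -12
d (MAX): max(-3, 14, 8) = 14
e (MAX): max(4, -14) = 4
Mid (MIN): min(14, 4) = 4
f (MAX): max(-9, 20) = 20
g (MAX): max(-11, -2, -16) = -2
Right (MIN): min(20, -2) = -2
start (MAX): max(-12, 4, -2) = 4
At start, MAX picks Mid (highest: 4).
At Mid, MIN picks e (lowest: 4).
At e, MAX picks w (highest: 4).
Terminal value 4.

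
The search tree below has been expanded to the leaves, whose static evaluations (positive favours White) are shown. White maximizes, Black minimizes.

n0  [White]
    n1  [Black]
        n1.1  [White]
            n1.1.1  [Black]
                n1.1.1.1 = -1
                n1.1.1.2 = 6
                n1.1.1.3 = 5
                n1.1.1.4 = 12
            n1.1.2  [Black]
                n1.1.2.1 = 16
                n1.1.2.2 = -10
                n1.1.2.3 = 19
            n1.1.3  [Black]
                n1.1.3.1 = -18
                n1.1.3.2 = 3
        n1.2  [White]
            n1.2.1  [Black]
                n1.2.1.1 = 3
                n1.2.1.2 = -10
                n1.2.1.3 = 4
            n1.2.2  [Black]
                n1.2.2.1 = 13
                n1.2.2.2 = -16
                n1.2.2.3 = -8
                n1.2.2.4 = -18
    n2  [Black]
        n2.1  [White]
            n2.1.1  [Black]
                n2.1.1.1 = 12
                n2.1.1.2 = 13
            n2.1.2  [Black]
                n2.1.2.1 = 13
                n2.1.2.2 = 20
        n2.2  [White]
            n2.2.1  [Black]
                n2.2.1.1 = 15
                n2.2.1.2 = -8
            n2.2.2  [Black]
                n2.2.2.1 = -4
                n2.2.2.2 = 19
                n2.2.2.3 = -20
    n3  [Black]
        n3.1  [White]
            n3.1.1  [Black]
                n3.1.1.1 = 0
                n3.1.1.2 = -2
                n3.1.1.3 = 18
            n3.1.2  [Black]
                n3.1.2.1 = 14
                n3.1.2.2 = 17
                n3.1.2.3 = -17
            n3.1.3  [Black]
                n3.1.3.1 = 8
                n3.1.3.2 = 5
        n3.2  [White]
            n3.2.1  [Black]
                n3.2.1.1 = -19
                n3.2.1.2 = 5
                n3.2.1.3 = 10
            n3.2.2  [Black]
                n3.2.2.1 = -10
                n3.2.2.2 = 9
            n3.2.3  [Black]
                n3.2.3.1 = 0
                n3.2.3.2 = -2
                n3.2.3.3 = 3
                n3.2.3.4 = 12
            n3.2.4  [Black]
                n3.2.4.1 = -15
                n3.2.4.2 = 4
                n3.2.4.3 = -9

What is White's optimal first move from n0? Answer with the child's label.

n3

n1.1.1 (Black): min(-1, 6, 5, 12) = -1
n1.1.2 (Black): min(16, -10, 19) = -10
n1.1.3 (Black): min(-18, 3) = -18
n1.1 (White): max(-1, -10, -18) = -1
n1.2.1 (Black): min(3, -10, 4) = -10
n1.2.2 (Black): min(13, -16, -8, -18) = -18
n1.2 (White): max(-10, -18) = -10
n1 (Black): min(-1, -10) = -10
n2.1.1 (Black): min(12, 13) = 12
n2.1.2 (Black): min(13, 20) = 13
n2.1 (White): max(12, 13) = 13
n2.2.1 (Black): min(15, -8) = -8
n2.2.2 (Black): min(-4, 19, -20) = -20
n2.2 (White): max(-8, -20) = -8
n2 (Black): min(13, -8) = -8
n3.1.1 (Black): min(0, -2, 18) = -2
n3.1.2 (Black): min(14, 17, -17) = -17
n3.1.3 (Black): min(8, 5) = 5
n3.1 (White): max(-2, -17, 5) = 5
n3.2.1 (Black): min(-19, 5, 10) = -19
n3.2.2 (Black): min(-10, 9) = -10
n3.2.3 (Black): min(0, -2, 3, 12) = -2
n3.2.4 (Black): min(-15, 4, -9) = -15
n3.2 (White): max(-19, -10, -2, -15) = -2
n3 (Black): min(5, -2) = -2
n0 (White): max(-10, -8, -2) = -2
White at n0 wants the highest of {n1=-10, n2=-8, n3=-2}, so chooses n3.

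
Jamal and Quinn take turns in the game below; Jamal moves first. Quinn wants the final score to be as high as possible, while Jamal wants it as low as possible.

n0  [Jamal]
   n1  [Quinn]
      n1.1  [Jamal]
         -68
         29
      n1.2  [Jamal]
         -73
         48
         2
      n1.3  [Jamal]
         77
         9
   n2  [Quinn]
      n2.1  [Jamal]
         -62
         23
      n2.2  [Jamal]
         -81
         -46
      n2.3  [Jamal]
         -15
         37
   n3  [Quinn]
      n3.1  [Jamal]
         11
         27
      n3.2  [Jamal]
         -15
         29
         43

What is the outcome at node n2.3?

n2.3 (Jamal): min(-15, 37) = -15

-15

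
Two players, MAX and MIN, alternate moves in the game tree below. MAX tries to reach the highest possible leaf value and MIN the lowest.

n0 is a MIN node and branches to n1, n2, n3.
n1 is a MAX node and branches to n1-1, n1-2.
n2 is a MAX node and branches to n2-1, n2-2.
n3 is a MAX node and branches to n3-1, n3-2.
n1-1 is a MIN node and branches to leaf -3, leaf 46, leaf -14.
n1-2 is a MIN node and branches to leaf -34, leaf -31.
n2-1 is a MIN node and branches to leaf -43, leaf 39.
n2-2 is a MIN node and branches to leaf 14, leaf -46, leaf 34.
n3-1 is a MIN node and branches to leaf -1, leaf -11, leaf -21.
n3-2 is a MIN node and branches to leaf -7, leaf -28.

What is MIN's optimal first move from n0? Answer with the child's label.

n1-1 (MIN): min(-3, 46, -14) = -14
n1-2 (MIN): min(-34, -31) = -34
n1 (MAX): max(-14, -34) = -14
n2-1 (MIN): min(-43, 39) = -43
n2-2 (MIN): min(14, -46, 34) = -46
n2 (MAX): max(-43, -46) = -43
n3-1 (MIN): min(-1, -11, -21) = -21
n3-2 (MIN): min(-7, -28) = -28
n3 (MAX): max(-21, -28) = -21
n0 (MIN): min(-14, -43, -21) = -43
MIN at n0 wants the lowest of {n1=-14, n2=-43, n3=-21}, so chooses n2.

n2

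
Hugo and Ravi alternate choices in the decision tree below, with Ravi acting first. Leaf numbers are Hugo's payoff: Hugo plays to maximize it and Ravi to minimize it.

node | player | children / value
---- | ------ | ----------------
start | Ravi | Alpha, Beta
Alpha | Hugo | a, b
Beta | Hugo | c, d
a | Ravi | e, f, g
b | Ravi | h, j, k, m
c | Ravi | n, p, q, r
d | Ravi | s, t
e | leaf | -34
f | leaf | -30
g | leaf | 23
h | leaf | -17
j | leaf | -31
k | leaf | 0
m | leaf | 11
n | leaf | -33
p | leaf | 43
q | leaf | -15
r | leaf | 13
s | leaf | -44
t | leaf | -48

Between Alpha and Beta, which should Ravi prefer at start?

a (Ravi): min(-34, -30, 23) = -34
b (Ravi): min(-17, -31, 0, 11) = -31
Alpha (Hugo): max(-34, -31) = -31
c (Ravi): min(-33, 43, -15, 13) = -33
d (Ravi): min(-44, -48) = -48
Beta (Hugo): max(-33, -48) = -33
Ravi prefers the lower value; Alpha=-31, Beta=-33. Beta is better since -33 < -31.

Beta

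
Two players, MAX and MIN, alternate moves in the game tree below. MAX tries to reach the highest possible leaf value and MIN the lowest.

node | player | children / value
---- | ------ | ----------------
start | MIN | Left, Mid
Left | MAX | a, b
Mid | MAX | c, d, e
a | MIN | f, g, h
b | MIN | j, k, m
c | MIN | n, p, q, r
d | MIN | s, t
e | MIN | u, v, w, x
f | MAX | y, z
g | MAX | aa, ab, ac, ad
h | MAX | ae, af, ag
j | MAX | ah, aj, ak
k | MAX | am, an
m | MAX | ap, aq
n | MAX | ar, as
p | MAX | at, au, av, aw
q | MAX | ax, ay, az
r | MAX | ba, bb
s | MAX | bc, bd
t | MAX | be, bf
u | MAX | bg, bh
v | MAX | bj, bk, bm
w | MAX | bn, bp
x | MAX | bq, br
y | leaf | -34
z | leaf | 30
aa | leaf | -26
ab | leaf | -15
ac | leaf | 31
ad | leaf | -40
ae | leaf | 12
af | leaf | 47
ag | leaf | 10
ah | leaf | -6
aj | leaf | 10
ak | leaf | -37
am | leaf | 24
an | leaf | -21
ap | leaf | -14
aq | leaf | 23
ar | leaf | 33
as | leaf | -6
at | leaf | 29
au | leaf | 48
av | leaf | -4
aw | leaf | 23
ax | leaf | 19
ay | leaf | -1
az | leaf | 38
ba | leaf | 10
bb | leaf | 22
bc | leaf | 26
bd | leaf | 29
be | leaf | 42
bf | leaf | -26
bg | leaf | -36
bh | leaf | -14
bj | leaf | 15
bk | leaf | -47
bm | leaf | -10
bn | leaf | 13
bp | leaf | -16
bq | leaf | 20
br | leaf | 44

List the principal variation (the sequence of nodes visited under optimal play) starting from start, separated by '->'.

f (MAX): max(-34, 30) = 30
g (MAX): max(-26, -15, 31, -40) = 31
h (MAX): max(12, 47, 10) = 47
a (MIN): min(30, 31, 47) = 30
j (MAX): max(-6, 10, -37) = 10
k (MAX): max(24, -21) = 24
m (MAX): max(-14, 23) = 23
b (MIN): min(10, 24, 23) = 10
Left (MAX): max(30, 10) = 30
n (MAX): max(33, -6) = 33
p (MAX): max(29, 48, -4, 23) = 48
q (MAX): max(19, -1, 38) = 38
r (MAX): max(10, 22) = 22
c (MIN): min(33, 48, 38, 22) = 22
s (MAX): max(26, 29) = 29
t (MAX): max(42, -26) = 42
d (MIN): min(29, 42) = 29
u (MAX): max(-36, -14) = -14
v (MAX): max(15, -47, -10) = 15
w (MAX): max(13, -16) = 13
x (MAX): max(20, 44) = 44
e (MIN): min(-14, 15, 13, 44) = -14
Mid (MAX): max(22, 29, -14) = 29
start (MIN): min(30, 29) = 29
At start, MIN picks Mid (lowest: 29).
At Mid, MAX picks d (highest: 29).
At d, MIN picks s (lowest: 29).
At s, MAX picks bd (highest: 29).
Terminal value 29.

start -> Mid -> d -> s -> bd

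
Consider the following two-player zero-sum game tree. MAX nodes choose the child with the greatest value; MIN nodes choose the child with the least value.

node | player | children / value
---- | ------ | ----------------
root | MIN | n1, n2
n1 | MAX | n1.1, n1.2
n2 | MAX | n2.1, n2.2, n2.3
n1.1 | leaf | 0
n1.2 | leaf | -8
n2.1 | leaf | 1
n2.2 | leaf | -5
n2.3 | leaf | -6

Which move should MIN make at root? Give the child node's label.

n1 (MAX): max(0, -8) = 0
n2 (MAX): max(1, -5, -6) = 1
root (MIN): min(0, 1) = 0
MIN at root wants the lowest of {n1=0, n2=1}, so chooses n1.

n1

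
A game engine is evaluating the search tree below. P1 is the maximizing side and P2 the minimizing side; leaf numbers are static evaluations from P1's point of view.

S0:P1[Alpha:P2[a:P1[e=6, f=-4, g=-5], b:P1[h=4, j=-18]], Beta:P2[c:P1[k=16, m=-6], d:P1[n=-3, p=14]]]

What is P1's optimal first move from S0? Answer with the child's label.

a (P1): max(6, -4, -5) = 6
b (P1): max(4, -18) = 4
Alpha (P2): min(6, 4) = 4
c (P1): max(16, -6) = 16
d (P1): max(-3, 14) = 14
Beta (P2): min(16, 14) = 14
S0 (P1): max(4, 14) = 14
P1 at S0 wants the highest of {Alpha=4, Beta=14}, so chooses Beta.

Beta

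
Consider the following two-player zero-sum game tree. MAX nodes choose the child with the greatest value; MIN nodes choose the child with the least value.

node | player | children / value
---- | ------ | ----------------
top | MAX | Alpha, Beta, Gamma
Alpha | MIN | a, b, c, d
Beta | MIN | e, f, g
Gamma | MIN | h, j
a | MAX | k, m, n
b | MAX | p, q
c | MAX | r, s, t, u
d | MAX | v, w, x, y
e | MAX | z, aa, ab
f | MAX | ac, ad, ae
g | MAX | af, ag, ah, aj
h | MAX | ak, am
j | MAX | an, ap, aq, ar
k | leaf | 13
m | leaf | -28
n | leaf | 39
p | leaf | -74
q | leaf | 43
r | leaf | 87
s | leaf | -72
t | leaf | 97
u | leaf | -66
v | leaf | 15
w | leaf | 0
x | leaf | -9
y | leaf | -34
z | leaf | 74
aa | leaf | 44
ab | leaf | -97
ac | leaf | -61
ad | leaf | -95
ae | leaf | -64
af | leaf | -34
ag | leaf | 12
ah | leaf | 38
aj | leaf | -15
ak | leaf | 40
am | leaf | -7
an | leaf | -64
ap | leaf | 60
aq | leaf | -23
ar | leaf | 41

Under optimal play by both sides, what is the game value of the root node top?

a (MAX): max(13, -28, 39) = 39
b (MAX): max(-74, 43) = 43
c (MAX): max(87, -72, 97, -66) = 97
d (MAX): max(15, 0, -9, -34) = 15
Alpha (MIN): min(39, 43, 97, 15) = 15
e (MAX): max(74, 44, -97) = 74
f (MAX): max(-61, -95, -64) = -61
g (MAX): max(-34, 12, 38, -15) = 38
Beta (MIN): min(74, -61, 38) = -61
h (MAX): max(40, -7) = 40
j (MAX): max(-64, 60, -23, 41) = 60
Gamma (MIN): min(40, 60) = 40
top (MAX): max(15, -61, 40) = 40

40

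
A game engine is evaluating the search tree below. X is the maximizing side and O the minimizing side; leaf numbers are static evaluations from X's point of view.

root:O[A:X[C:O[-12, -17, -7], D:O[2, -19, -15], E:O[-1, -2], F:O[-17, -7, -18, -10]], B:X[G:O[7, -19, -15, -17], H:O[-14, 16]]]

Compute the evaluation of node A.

-2

C (O): min(-12, -17, -7) = -17
D (O): min(2, -19, -15) = -19
E (O): min(-1, -2) = -2
F (O): min(-17, -7, -18, -10) = -18
A (X): max(-17, -19, -2, -18) = -2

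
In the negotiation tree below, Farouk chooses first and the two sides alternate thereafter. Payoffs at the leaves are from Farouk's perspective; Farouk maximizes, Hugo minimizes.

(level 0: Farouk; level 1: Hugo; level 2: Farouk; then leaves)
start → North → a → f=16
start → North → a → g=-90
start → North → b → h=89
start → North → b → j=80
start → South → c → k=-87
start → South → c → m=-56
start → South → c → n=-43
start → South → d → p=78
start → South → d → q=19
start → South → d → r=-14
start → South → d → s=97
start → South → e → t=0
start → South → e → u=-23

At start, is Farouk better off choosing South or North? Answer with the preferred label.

c (Farouk): max(-87, -56, -43) = -43
d (Farouk): max(78, 19, -14, 97) = 97
e (Farouk): max(0, -23) = 0
South (Hugo): min(-43, 97, 0) = -43
a (Farouk): max(16, -90) = 16
b (Farouk): max(89, 80) = 89
North (Hugo): min(16, 89) = 16
Farouk prefers the higher value; South=-43, North=16. North is better since 16 > -43.

North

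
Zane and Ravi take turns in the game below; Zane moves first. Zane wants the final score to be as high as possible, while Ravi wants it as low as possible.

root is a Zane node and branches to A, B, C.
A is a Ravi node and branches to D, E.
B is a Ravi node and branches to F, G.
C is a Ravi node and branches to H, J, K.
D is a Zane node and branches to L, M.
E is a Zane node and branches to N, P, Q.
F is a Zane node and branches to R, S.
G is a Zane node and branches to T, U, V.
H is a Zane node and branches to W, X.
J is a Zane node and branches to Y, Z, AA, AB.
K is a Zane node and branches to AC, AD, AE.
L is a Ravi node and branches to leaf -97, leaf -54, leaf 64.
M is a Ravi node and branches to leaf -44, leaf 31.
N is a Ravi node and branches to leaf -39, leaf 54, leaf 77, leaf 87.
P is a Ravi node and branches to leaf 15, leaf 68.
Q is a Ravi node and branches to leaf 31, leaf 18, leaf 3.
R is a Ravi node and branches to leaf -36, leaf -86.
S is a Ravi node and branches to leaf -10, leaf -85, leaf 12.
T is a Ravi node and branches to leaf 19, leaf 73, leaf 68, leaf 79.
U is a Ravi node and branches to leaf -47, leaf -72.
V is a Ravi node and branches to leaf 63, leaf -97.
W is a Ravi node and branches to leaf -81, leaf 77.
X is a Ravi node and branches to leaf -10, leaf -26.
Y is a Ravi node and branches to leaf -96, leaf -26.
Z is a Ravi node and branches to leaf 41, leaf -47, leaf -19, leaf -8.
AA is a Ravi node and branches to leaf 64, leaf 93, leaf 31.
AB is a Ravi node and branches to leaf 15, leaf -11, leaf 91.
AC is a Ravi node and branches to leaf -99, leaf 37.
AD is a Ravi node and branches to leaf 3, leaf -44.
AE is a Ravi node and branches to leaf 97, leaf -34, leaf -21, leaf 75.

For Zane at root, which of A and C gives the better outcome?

C

L (Ravi): min(-97, -54, 64) = -97
M (Ravi): min(-44, 31) = -44
D (Zane): max(-97, -44) = -44
N (Ravi): min(-39, 54, 77, 87) = -39
P (Ravi): min(15, 68) = 15
Q (Ravi): min(31, 18, 3) = 3
E (Zane): max(-39, 15, 3) = 15
A (Ravi): min(-44, 15) = -44
W (Ravi): min(-81, 77) = -81
X (Ravi): min(-10, -26) = -26
H (Zane): max(-81, -26) = -26
Y (Ravi): min(-96, -26) = -96
Z (Ravi): min(41, -47, -19, -8) = -47
AA (Ravi): min(64, 93, 31) = 31
AB (Ravi): min(15, -11, 91) = -11
J (Zane): max(-96, -47, 31, -11) = 31
AC (Ravi): min(-99, 37) = -99
AD (Ravi): min(3, -44) = -44
AE (Ravi): min(97, -34, -21, 75) = -34
K (Zane): max(-99, -44, -34) = -34
C (Ravi): min(-26, 31, -34) = -34
Zane prefers the higher value; A=-44, C=-34. C is better since -34 > -44.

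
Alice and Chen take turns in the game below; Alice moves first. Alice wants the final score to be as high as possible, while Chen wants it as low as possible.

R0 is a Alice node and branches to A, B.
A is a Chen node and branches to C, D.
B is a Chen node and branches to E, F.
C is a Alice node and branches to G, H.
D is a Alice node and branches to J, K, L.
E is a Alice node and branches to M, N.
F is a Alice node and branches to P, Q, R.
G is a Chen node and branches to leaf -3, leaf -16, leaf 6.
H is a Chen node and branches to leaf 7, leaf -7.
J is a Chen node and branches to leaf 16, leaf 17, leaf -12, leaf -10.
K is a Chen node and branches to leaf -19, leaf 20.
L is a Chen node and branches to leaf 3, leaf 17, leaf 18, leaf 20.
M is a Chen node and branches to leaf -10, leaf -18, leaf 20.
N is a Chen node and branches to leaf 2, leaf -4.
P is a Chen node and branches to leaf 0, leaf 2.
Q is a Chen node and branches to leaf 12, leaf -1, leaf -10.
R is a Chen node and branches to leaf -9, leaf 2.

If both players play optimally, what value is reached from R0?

-4

G (Chen): min(-3, -16, 6) = -16
H (Chen): min(7, -7) = -7
C (Alice): max(-16, -7) = -7
J (Chen): min(16, 17, -12, -10) = -12
K (Chen): min(-19, 20) = -19
L (Chen): min(3, 17, 18, 20) = 3
D (Alice): max(-12, -19, 3) = 3
A (Chen): min(-7, 3) = -7
M (Chen): min(-10, -18, 20) = -18
N (Chen): min(2, -4) = -4
E (Alice): max(-18, -4) = -4
P (Chen): min(0, 2) = 0
Q (Chen): min(12, -1, -10) = -10
R (Chen): min(-9, 2) = -9
F (Alice): max(0, -10, -9) = 0
B (Chen): min(-4, 0) = -4
R0 (Alice): max(-7, -4) = -4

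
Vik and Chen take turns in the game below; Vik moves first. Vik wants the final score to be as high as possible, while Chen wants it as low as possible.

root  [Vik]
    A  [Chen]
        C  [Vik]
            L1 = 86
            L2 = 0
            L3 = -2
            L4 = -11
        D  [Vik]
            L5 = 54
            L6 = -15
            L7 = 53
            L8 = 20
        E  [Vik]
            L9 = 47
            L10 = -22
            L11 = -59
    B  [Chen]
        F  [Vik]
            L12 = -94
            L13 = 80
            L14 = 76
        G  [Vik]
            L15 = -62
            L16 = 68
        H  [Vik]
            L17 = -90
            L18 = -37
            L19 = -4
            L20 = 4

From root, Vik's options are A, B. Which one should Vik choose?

C (Vik): max(86, 0, -2, -11) = 86
D (Vik): max(54, -15, 53, 20) = 54
E (Vik): max(47, -22, -59) = 47
A (Chen): min(86, 54, 47) = 47
F (Vik): max(-94, 80, 76) = 80
G (Vik): max(-62, 68) = 68
H (Vik): max(-90, -37, -4, 4) = 4
B (Chen): min(80, 68, 4) = 4
root (Vik): max(47, 4) = 47
Vik at root wants the highest of {A=47, B=4}, so chooses A.

A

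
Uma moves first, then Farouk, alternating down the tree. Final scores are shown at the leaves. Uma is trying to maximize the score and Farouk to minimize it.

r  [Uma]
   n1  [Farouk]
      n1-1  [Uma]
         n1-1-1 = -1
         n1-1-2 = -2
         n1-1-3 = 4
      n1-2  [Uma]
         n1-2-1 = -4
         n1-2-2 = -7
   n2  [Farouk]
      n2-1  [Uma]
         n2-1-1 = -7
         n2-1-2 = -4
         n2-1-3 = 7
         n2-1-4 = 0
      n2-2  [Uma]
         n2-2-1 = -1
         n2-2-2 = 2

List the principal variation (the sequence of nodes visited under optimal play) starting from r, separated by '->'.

r -> n2 -> n2-2 -> n2-2-2

n1-1 (Uma): max(-1, -2, 4) = 4
n1-2 (Uma): max(-4, -7) = -4
n1 (Farouk): min(4, -4) = -4
n2-1 (Uma): max(-7, -4, 7, 0) = 7
n2-2 (Uma): max(-1, 2) = 2
n2 (Farouk): min(7, 2) = 2
r (Uma): max(-4, 2) = 2
At r, Uma picks n2 (highest: 2).
At n2, Farouk picks n2-2 (lowest: 2).
At n2-2, Uma picks n2-2-2 (highest: 2).
Terminal value 2.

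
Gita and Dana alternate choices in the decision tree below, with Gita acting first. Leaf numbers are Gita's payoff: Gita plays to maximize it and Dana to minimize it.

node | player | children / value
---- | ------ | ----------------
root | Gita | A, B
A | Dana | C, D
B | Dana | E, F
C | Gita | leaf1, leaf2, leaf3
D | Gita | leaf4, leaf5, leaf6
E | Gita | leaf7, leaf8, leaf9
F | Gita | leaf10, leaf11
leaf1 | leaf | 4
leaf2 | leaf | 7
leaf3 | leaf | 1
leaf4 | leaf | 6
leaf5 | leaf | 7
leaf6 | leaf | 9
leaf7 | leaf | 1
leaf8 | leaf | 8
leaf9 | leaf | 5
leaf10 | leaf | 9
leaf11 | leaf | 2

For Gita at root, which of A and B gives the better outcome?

C (Gita): max(4, 7, 1) = 7
D (Gita): max(6, 7, 9) = 9
A (Dana): min(7, 9) = 7
E (Gita): max(1, 8, 5) = 8
F (Gita): max(9, 2) = 9
B (Dana): min(8, 9) = 8
Gita prefers the higher value; A=7, B=8. B is better since 8 > 7.

B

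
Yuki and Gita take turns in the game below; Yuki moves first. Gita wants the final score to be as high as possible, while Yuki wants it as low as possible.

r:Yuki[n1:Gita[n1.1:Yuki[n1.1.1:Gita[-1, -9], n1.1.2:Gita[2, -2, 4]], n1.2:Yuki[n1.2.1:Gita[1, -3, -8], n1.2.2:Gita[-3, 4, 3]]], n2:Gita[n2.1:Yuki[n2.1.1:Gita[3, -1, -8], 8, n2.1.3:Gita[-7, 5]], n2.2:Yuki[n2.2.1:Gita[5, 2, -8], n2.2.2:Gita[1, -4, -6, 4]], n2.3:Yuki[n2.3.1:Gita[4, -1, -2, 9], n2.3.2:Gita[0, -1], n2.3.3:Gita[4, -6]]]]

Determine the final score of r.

n1.1.1 (Gita): max(-1, -9) = -1
n1.1.2 (Gita): max(2, -2, 4) = 4
n1.1 (Yuki): min(-1, 4) = -1
n1.2.1 (Gita): max(1, -3, -8) = 1
n1.2.2 (Gita): max(-3, 4, 3) = 4
n1.2 (Yuki): min(1, 4) = 1
n1 (Gita): max(-1, 1) = 1
n2.1.1 (Gita): max(3, -1, -8) = 3
n2.1.3 (Gita): max(-7, 5) = 5
n2.1 (Yuki): min(3, 8, 5) = 3
n2.2.1 (Gita): max(5, 2, -8) = 5
n2.2.2 (Gita): max(1, -4, -6, 4) = 4
n2.2 (Yuki): min(5, 4) = 4
n2.3.1 (Gita): max(4, -1, -2, 9) = 9
n2.3.2 (Gita): max(0, -1) = 0
n2.3.3 (Gita): max(4, -6) = 4
n2.3 (Yuki): min(9, 0, 4) = 0
n2 (Gita): max(3, 4, 0) = 4
r (Yuki): min(1, 4) = 1

1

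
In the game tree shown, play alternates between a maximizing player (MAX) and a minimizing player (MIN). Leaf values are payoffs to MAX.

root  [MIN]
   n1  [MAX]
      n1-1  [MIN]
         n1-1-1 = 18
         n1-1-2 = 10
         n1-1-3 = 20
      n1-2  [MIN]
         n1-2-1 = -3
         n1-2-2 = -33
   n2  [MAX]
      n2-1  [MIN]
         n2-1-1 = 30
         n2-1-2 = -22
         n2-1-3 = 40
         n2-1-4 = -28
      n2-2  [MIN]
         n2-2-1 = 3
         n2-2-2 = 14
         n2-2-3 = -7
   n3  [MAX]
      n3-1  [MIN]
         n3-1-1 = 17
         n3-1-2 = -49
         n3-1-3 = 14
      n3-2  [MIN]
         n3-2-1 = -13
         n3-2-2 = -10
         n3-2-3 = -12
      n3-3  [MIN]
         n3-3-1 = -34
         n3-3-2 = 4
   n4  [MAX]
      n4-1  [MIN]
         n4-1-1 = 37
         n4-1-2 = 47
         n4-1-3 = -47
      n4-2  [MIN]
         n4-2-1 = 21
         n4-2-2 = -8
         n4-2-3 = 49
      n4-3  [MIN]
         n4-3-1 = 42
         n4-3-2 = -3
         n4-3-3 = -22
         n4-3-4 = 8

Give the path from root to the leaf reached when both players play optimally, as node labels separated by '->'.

root -> n3 -> n3-2 -> n3-2-1

n1-1 (MIN): min(18, 10, 20) = 10
n1-2 (MIN): min(-3, -33) = -33
n1 (MAX): max(10, -33) = 10
n2-1 (MIN): min(30, -22, 40, -28) = -28
n2-2 (MIN): min(3, 14, -7) = -7
n2 (MAX): max(-28, -7) = -7
n3-1 (MIN): min(17, -49, 14) = -49
n3-2 (MIN): min(-13, -10, -12) = -13
n3-3 (MIN): min(-34, 4) = -34
n3 (MAX): max(-49, -13, -34) = -13
n4-1 (MIN): min(37, 47, -47) = -47
n4-2 (MIN): min(21, -8, 49) = -8
n4-3 (MIN): min(42, -3, -22, 8) = -22
n4 (MAX): max(-47, -8, -22) = -8
root (MIN): min(10, -7, -13, -8) = -13
At root, MIN picks n3 (lowest: -13).
At n3, MAX picks n3-2 (highest: -13).
At n3-2, MIN picks n3-2-1 (lowest: -13).
Terminal value -13.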